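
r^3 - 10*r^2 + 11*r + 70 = (r - 7)*(r - 5)*(r + 2)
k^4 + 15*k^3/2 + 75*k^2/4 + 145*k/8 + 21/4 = (k + 1/2)*(k + 3/2)*(k + 2)*(k + 7/2)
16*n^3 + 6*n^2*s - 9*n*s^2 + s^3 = (-8*n + s)*(-2*n + s)*(n + s)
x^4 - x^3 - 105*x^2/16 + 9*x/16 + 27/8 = (x - 3)*(x - 3/4)*(x + 3/4)*(x + 2)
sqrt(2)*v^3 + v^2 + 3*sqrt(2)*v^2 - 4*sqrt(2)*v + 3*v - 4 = (v - 1)*(v + 4)*(sqrt(2)*v + 1)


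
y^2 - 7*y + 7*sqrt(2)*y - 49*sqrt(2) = (y - 7)*(y + 7*sqrt(2))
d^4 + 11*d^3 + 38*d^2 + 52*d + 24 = (d + 1)*(d + 2)^2*(d + 6)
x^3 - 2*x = x*(x - sqrt(2))*(x + sqrt(2))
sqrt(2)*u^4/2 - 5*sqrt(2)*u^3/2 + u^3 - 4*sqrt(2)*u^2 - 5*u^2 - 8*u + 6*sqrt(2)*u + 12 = (u - 6)*(u - 1)*(u + 2)*(sqrt(2)*u/2 + 1)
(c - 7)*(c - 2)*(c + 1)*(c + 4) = c^4 - 4*c^3 - 27*c^2 + 34*c + 56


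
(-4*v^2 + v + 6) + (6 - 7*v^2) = -11*v^2 + v + 12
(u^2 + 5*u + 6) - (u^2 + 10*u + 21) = -5*u - 15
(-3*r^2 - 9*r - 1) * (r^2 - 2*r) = -3*r^4 - 3*r^3 + 17*r^2 + 2*r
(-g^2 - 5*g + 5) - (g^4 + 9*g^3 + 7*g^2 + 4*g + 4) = -g^4 - 9*g^3 - 8*g^2 - 9*g + 1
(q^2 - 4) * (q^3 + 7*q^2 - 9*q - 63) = q^5 + 7*q^4 - 13*q^3 - 91*q^2 + 36*q + 252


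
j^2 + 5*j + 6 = (j + 2)*(j + 3)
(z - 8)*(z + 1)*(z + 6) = z^3 - z^2 - 50*z - 48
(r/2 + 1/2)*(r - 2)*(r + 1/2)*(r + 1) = r^4/2 + r^3/4 - 3*r^2/2 - 7*r/4 - 1/2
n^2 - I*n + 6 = (n - 3*I)*(n + 2*I)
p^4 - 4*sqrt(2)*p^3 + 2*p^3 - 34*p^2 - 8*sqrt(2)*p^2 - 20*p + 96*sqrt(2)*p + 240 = (p - 4)*(p + 6)*(p - 5*sqrt(2))*(p + sqrt(2))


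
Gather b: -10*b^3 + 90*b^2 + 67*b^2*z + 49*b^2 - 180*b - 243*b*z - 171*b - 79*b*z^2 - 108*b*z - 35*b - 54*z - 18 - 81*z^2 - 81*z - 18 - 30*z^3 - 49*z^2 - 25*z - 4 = -10*b^3 + b^2*(67*z + 139) + b*(-79*z^2 - 351*z - 386) - 30*z^3 - 130*z^2 - 160*z - 40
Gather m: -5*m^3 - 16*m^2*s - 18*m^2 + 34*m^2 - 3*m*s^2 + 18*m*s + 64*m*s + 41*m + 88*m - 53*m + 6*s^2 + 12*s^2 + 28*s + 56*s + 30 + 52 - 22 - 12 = -5*m^3 + m^2*(16 - 16*s) + m*(-3*s^2 + 82*s + 76) + 18*s^2 + 84*s + 48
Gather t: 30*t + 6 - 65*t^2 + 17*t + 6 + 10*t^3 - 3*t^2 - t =10*t^3 - 68*t^2 + 46*t + 12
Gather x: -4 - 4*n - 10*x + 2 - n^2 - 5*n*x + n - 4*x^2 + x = -n^2 - 3*n - 4*x^2 + x*(-5*n - 9) - 2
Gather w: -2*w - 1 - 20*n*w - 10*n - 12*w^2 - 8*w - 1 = -10*n - 12*w^2 + w*(-20*n - 10) - 2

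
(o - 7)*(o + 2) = o^2 - 5*o - 14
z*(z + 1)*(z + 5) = z^3 + 6*z^2 + 5*z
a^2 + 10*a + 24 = (a + 4)*(a + 6)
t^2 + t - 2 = (t - 1)*(t + 2)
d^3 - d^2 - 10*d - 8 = (d - 4)*(d + 1)*(d + 2)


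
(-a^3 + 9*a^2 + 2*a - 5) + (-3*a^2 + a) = -a^3 + 6*a^2 + 3*a - 5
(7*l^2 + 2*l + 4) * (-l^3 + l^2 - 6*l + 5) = -7*l^5 + 5*l^4 - 44*l^3 + 27*l^2 - 14*l + 20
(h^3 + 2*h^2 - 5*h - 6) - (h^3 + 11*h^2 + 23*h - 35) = -9*h^2 - 28*h + 29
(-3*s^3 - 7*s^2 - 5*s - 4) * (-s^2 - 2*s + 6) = 3*s^5 + 13*s^4 + s^3 - 28*s^2 - 22*s - 24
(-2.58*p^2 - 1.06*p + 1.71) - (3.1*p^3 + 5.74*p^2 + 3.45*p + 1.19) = -3.1*p^3 - 8.32*p^2 - 4.51*p + 0.52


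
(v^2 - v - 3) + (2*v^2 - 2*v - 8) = 3*v^2 - 3*v - 11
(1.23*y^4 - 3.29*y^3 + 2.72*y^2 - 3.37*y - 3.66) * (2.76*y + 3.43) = 3.3948*y^5 - 4.8615*y^4 - 3.7775*y^3 + 0.0284000000000013*y^2 - 21.6607*y - 12.5538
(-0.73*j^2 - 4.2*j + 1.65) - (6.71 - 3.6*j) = -0.73*j^2 - 0.6*j - 5.06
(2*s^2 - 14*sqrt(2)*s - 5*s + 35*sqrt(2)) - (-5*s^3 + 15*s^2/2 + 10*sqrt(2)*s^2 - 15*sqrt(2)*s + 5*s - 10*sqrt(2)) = 5*s^3 - 10*sqrt(2)*s^2 - 11*s^2/2 - 10*s + sqrt(2)*s + 45*sqrt(2)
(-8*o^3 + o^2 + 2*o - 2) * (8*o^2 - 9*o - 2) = -64*o^5 + 80*o^4 + 23*o^3 - 36*o^2 + 14*o + 4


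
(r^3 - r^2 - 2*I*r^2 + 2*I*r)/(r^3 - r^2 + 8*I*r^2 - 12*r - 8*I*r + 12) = r*(r - 2*I)/(r^2 + 8*I*r - 12)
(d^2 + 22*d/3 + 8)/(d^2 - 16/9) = 3*(d + 6)/(3*d - 4)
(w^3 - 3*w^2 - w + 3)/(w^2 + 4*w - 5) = (w^2 - 2*w - 3)/(w + 5)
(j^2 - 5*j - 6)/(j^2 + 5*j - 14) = (j^2 - 5*j - 6)/(j^2 + 5*j - 14)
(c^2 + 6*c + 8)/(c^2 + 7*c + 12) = (c + 2)/(c + 3)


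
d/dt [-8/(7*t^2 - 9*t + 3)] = 8*(14*t - 9)/(7*t^2 - 9*t + 3)^2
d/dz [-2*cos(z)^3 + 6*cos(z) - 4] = -6*sin(z)^3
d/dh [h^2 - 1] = 2*h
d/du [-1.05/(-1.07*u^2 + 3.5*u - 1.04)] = (3.675 - 2.247*u)/(1.07*u^2 - 3.5*u + 1.04)^2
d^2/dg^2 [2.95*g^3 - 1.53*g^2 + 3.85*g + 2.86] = 17.7*g - 3.06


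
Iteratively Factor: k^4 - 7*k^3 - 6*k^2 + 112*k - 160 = (k - 5)*(k^3 - 2*k^2 - 16*k + 32) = (k - 5)*(k - 2)*(k^2 - 16) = (k - 5)*(k - 2)*(k + 4)*(k - 4)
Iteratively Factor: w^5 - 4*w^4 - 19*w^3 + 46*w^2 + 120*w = (w)*(w^4 - 4*w^3 - 19*w^2 + 46*w + 120) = w*(w - 4)*(w^3 - 19*w - 30) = w*(w - 5)*(w - 4)*(w^2 + 5*w + 6) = w*(w - 5)*(w - 4)*(w + 2)*(w + 3)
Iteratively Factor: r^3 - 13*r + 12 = (r - 1)*(r^2 + r - 12) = (r - 1)*(r + 4)*(r - 3)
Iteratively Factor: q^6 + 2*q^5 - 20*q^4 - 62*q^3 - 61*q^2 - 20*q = (q + 1)*(q^5 + q^4 - 21*q^3 - 41*q^2 - 20*q) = q*(q + 1)*(q^4 + q^3 - 21*q^2 - 41*q - 20) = q*(q + 1)^2*(q^3 - 21*q - 20) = q*(q + 1)^3*(q^2 - q - 20) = q*(q + 1)^3*(q + 4)*(q - 5)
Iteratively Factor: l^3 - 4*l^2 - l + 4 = (l - 4)*(l^2 - 1) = (l - 4)*(l + 1)*(l - 1)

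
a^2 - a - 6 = (a - 3)*(a + 2)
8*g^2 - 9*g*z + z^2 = (-8*g + z)*(-g + z)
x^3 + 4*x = x*(x - 2*I)*(x + 2*I)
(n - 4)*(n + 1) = n^2 - 3*n - 4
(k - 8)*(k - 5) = k^2 - 13*k + 40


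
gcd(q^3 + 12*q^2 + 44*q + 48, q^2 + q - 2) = q + 2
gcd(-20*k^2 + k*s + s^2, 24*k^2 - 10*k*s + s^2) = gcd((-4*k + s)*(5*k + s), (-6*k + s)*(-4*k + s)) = -4*k + s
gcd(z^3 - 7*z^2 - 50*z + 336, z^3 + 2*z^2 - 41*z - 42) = z^2 + z - 42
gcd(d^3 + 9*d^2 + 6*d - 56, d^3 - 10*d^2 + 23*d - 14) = d - 2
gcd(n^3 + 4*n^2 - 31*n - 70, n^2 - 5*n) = n - 5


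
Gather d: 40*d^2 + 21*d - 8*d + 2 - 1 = 40*d^2 + 13*d + 1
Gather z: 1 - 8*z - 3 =-8*z - 2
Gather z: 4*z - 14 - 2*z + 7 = 2*z - 7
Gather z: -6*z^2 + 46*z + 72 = -6*z^2 + 46*z + 72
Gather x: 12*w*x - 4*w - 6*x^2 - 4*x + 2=-4*w - 6*x^2 + x*(12*w - 4) + 2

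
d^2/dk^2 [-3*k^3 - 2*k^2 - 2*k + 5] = -18*k - 4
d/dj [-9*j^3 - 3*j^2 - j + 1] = -27*j^2 - 6*j - 1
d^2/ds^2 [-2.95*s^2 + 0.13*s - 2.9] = -5.90000000000000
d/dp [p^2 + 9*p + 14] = 2*p + 9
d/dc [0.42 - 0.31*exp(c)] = -0.31*exp(c)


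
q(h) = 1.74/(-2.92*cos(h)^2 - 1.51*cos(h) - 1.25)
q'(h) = 1.74*(-5.84*sin(h)*cos(h) - 1.51*sin(h))/(-2.92*cos(h)^2 - 1.51*cos(h) - 1.25)^2 = -(10.1616*cos(h) + 2.6274)*sin(h)/(2.92*cos(h)^2 + 1.51*cos(h) + 1.25)^2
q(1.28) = -0.90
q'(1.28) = -1.44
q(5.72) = -0.38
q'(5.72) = 0.28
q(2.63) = -0.81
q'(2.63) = 0.66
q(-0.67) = -0.41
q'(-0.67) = 0.37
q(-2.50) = -0.91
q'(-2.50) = -0.90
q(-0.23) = -0.32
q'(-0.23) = 0.09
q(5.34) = -0.55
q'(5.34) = 0.70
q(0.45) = -0.35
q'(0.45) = -0.21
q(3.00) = -0.66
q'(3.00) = 0.15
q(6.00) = -0.32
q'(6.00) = 0.12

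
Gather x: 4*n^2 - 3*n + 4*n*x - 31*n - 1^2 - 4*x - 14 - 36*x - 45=4*n^2 - 34*n + x*(4*n - 40) - 60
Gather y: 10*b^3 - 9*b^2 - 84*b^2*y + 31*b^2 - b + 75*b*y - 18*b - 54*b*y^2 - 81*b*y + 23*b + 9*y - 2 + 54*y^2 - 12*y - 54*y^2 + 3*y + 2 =10*b^3 + 22*b^2 - 54*b*y^2 + 4*b + y*(-84*b^2 - 6*b)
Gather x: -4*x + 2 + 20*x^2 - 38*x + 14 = 20*x^2 - 42*x + 16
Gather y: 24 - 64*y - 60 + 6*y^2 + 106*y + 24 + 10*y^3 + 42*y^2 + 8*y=10*y^3 + 48*y^2 + 50*y - 12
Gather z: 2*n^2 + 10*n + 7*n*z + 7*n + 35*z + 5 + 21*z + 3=2*n^2 + 17*n + z*(7*n + 56) + 8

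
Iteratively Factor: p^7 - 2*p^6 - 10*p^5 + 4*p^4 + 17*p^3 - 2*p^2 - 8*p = (p + 1)*(p^6 - 3*p^5 - 7*p^4 + 11*p^3 + 6*p^2 - 8*p) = (p + 1)*(p + 2)*(p^5 - 5*p^4 + 3*p^3 + 5*p^2 - 4*p) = p*(p + 1)*(p + 2)*(p^4 - 5*p^3 + 3*p^2 + 5*p - 4) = p*(p - 4)*(p + 1)*(p + 2)*(p^3 - p^2 - p + 1) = p*(p - 4)*(p + 1)^2*(p + 2)*(p^2 - 2*p + 1) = p*(p - 4)*(p - 1)*(p + 1)^2*(p + 2)*(p - 1)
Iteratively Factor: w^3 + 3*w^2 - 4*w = (w + 4)*(w^2 - w) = w*(w + 4)*(w - 1)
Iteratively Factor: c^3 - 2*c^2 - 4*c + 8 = (c - 2)*(c^2 - 4) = (c - 2)^2*(c + 2)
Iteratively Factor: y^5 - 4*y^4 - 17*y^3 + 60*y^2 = (y)*(y^4 - 4*y^3 - 17*y^2 + 60*y) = y*(y - 3)*(y^3 - y^2 - 20*y) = y*(y - 5)*(y - 3)*(y^2 + 4*y) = y^2*(y - 5)*(y - 3)*(y + 4)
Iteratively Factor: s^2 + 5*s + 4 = (s + 1)*(s + 4)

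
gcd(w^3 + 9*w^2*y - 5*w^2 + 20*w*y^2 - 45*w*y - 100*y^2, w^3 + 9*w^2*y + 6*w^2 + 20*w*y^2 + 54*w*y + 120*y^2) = w^2 + 9*w*y + 20*y^2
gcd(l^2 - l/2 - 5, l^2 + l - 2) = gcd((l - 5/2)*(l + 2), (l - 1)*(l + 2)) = l + 2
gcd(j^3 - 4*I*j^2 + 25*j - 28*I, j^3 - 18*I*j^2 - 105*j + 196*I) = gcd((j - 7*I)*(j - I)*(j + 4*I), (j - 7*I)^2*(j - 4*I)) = j - 7*I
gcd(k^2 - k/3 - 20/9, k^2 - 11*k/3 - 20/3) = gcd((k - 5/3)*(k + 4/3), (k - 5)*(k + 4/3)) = k + 4/3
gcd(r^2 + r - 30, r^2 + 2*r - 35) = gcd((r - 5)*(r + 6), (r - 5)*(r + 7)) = r - 5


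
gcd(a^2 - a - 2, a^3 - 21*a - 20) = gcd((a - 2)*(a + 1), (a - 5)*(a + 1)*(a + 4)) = a + 1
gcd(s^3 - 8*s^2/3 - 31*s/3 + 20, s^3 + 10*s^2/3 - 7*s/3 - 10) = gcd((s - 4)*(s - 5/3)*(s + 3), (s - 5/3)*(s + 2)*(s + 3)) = s^2 + 4*s/3 - 5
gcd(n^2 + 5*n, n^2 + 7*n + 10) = n + 5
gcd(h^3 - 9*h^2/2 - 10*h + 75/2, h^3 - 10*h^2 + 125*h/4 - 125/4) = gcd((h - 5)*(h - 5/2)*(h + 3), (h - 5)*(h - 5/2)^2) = h^2 - 15*h/2 + 25/2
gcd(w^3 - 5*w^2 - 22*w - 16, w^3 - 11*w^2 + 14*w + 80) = w^2 - 6*w - 16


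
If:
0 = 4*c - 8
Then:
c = 2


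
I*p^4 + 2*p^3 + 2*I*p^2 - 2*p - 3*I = (p - 1)*(p - 3*I)*(p + I)*(I*p + I)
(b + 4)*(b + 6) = b^2 + 10*b + 24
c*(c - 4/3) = c^2 - 4*c/3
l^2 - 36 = (l - 6)*(l + 6)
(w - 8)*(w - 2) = w^2 - 10*w + 16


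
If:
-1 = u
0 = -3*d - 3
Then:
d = -1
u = -1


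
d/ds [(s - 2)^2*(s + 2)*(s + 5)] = 4*s^3 + 9*s^2 - 28*s - 12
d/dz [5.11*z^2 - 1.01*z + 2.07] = 10.22*z - 1.01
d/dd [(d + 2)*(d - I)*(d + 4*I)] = 3*d^2 + d*(4 + 6*I) + 4 + 6*I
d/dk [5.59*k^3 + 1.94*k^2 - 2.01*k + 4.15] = 16.77*k^2 + 3.88*k - 2.01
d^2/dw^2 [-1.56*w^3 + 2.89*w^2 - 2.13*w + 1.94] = 5.78 - 9.36*w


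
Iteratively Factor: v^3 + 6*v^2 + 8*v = (v)*(v^2 + 6*v + 8) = v*(v + 4)*(v + 2)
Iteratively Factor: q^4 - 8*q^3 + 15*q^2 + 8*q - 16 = (q - 4)*(q^3 - 4*q^2 - q + 4) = (q - 4)*(q + 1)*(q^2 - 5*q + 4) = (q - 4)^2*(q + 1)*(q - 1)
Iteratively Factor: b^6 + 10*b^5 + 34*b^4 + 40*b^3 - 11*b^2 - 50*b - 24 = (b + 2)*(b^5 + 8*b^4 + 18*b^3 + 4*b^2 - 19*b - 12) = (b + 1)*(b + 2)*(b^4 + 7*b^3 + 11*b^2 - 7*b - 12) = (b + 1)^2*(b + 2)*(b^3 + 6*b^2 + 5*b - 12) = (b - 1)*(b + 1)^2*(b + 2)*(b^2 + 7*b + 12) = (b - 1)*(b + 1)^2*(b + 2)*(b + 4)*(b + 3)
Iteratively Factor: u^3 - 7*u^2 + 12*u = (u - 4)*(u^2 - 3*u) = (u - 4)*(u - 3)*(u)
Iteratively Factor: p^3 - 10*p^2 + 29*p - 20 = (p - 1)*(p^2 - 9*p + 20) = (p - 4)*(p - 1)*(p - 5)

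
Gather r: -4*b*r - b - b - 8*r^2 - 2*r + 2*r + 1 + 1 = -4*b*r - 2*b - 8*r^2 + 2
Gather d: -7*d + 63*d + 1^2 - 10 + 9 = 56*d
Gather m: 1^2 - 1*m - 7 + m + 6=0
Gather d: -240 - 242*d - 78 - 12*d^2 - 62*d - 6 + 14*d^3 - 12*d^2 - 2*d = 14*d^3 - 24*d^2 - 306*d - 324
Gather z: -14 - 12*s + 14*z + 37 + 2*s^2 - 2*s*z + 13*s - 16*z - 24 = 2*s^2 + s + z*(-2*s - 2) - 1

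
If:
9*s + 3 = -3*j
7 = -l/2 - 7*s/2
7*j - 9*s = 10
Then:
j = 7/10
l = -301/30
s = -17/30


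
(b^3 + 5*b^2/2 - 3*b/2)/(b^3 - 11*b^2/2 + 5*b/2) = (b + 3)/(b - 5)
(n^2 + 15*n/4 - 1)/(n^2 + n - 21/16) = 4*(4*n^2 + 15*n - 4)/(16*n^2 + 16*n - 21)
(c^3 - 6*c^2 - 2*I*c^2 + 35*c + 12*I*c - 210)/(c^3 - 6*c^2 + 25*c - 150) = (c - 7*I)/(c - 5*I)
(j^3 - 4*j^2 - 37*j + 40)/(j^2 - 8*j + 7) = (j^2 - 3*j - 40)/(j - 7)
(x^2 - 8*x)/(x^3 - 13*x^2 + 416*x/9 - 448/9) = 9*x/(9*x^2 - 45*x + 56)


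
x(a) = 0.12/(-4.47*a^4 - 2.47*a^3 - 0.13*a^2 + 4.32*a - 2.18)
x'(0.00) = -0.11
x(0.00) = -0.06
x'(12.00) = 0.00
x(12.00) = -0.00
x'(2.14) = 0.00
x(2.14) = -0.00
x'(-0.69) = -0.03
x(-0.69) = -0.02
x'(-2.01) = -0.00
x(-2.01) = -0.00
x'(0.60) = 0.51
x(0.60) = -0.16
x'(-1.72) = -0.01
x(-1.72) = -0.00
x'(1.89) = 0.00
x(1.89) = -0.00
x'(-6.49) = -0.00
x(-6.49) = -0.00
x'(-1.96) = -0.00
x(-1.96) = -0.00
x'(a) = 0.12*(17.88*a^3 + 7.41*a^2 + 0.26*a - 4.32)/(-4.47*a^4 - 2.47*a^3 - 0.13*a^2 + 4.32*a - 2.18)^2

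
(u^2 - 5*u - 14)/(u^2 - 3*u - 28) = (u + 2)/(u + 4)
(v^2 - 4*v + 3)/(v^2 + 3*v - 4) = (v - 3)/(v + 4)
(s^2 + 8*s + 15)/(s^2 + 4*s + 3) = (s + 5)/(s + 1)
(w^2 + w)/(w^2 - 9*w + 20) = w*(w + 1)/(w^2 - 9*w + 20)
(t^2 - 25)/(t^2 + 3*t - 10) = (t - 5)/(t - 2)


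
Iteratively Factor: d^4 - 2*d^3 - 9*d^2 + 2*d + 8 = (d - 4)*(d^3 + 2*d^2 - d - 2) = (d - 4)*(d + 2)*(d^2 - 1) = (d - 4)*(d + 1)*(d + 2)*(d - 1)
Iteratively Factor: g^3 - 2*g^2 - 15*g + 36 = (g - 3)*(g^2 + g - 12) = (g - 3)*(g + 4)*(g - 3)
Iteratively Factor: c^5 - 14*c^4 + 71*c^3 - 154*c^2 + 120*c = (c - 2)*(c^4 - 12*c^3 + 47*c^2 - 60*c) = (c - 3)*(c - 2)*(c^3 - 9*c^2 + 20*c) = (c - 4)*(c - 3)*(c - 2)*(c^2 - 5*c) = c*(c - 4)*(c - 3)*(c - 2)*(c - 5)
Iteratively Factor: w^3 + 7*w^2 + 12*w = (w)*(w^2 + 7*w + 12) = w*(w + 4)*(w + 3)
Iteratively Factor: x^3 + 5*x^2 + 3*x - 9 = (x - 1)*(x^2 + 6*x + 9) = (x - 1)*(x + 3)*(x + 3)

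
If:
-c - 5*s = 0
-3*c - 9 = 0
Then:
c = -3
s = 3/5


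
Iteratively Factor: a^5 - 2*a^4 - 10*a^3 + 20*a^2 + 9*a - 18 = (a - 2)*(a^4 - 10*a^2 + 9) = (a - 3)*(a - 2)*(a^3 + 3*a^2 - a - 3) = (a - 3)*(a - 2)*(a + 1)*(a^2 + 2*a - 3) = (a - 3)*(a - 2)*(a + 1)*(a + 3)*(a - 1)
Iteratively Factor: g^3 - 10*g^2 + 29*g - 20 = (g - 5)*(g^2 - 5*g + 4) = (g - 5)*(g - 1)*(g - 4)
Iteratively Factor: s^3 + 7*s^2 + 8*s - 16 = (s + 4)*(s^2 + 3*s - 4) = (s + 4)^2*(s - 1)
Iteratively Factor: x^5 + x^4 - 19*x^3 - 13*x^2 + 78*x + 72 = (x + 2)*(x^4 - x^3 - 17*x^2 + 21*x + 36) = (x - 3)*(x + 2)*(x^3 + 2*x^2 - 11*x - 12) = (x - 3)^2*(x + 2)*(x^2 + 5*x + 4) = (x - 3)^2*(x + 2)*(x + 4)*(x + 1)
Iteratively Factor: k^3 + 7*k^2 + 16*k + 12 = (k + 2)*(k^2 + 5*k + 6) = (k + 2)*(k + 3)*(k + 2)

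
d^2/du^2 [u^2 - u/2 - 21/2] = 2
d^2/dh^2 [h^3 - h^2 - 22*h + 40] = 6*h - 2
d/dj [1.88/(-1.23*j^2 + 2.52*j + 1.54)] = (4.6248*j - 4.7376)/(-1.23*j^2 + 2.52*j + 1.54)^2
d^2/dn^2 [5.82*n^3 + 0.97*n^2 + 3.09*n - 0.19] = 34.92*n + 1.94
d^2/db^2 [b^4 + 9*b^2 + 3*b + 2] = 12*b^2 + 18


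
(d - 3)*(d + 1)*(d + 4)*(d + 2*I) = d^4 + 2*d^3 + 2*I*d^3 - 11*d^2 + 4*I*d^2 - 12*d - 22*I*d - 24*I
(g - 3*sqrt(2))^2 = g^2 - 6*sqrt(2)*g + 18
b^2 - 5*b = b*(b - 5)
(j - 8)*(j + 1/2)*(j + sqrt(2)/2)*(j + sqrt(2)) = j^4 - 15*j^3/2 + 3*sqrt(2)*j^3/2 - 45*sqrt(2)*j^2/4 - 3*j^2 - 6*sqrt(2)*j - 15*j/2 - 4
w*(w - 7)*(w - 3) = w^3 - 10*w^2 + 21*w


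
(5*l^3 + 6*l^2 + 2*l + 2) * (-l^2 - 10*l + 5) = -5*l^5 - 56*l^4 - 37*l^3 + 8*l^2 - 10*l + 10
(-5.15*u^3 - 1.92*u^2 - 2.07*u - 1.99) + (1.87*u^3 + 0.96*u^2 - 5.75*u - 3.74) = -3.28*u^3 - 0.96*u^2 - 7.82*u - 5.73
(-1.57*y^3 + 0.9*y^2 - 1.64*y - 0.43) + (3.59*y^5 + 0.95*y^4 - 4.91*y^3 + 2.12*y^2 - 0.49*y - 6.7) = 3.59*y^5 + 0.95*y^4 - 6.48*y^3 + 3.02*y^2 - 2.13*y - 7.13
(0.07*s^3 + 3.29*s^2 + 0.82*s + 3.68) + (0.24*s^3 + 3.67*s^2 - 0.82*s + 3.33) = 0.31*s^3 + 6.96*s^2 + 7.01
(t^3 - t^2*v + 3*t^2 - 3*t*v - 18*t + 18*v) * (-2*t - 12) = -2*t^4 + 2*t^3*v - 18*t^3 + 18*t^2*v + 216*t - 216*v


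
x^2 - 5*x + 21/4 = (x - 7/2)*(x - 3/2)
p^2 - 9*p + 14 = (p - 7)*(p - 2)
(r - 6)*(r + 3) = r^2 - 3*r - 18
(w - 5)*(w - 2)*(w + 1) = w^3 - 6*w^2 + 3*w + 10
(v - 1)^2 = v^2 - 2*v + 1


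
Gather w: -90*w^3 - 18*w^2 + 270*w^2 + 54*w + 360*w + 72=-90*w^3 + 252*w^2 + 414*w + 72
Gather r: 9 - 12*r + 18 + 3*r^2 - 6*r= 3*r^2 - 18*r + 27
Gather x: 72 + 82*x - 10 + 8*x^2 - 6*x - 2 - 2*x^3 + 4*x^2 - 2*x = -2*x^3 + 12*x^2 + 74*x + 60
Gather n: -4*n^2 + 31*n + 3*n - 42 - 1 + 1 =-4*n^2 + 34*n - 42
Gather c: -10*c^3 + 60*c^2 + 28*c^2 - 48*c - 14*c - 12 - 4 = -10*c^3 + 88*c^2 - 62*c - 16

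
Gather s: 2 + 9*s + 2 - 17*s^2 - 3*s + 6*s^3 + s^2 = 6*s^3 - 16*s^2 + 6*s + 4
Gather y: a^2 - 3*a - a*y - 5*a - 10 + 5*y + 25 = a^2 - 8*a + y*(5 - a) + 15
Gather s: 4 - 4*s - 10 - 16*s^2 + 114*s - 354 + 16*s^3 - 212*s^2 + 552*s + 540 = 16*s^3 - 228*s^2 + 662*s + 180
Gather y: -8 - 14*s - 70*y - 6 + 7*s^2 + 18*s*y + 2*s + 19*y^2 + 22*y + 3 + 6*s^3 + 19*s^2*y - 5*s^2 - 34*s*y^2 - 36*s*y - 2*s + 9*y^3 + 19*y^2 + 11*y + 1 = 6*s^3 + 2*s^2 - 14*s + 9*y^3 + y^2*(38 - 34*s) + y*(19*s^2 - 18*s - 37) - 10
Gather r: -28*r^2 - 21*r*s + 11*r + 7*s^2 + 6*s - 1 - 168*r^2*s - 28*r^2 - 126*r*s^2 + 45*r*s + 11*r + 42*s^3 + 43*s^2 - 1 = r^2*(-168*s - 56) + r*(-126*s^2 + 24*s + 22) + 42*s^3 + 50*s^2 + 6*s - 2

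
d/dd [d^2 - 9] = 2*d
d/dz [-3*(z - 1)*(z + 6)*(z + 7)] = -9*z^2 - 72*z - 87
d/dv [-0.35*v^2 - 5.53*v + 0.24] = -0.7*v - 5.53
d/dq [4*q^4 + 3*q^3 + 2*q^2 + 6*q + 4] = 16*q^3 + 9*q^2 + 4*q + 6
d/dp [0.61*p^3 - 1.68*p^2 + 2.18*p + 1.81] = 1.83*p^2 - 3.36*p + 2.18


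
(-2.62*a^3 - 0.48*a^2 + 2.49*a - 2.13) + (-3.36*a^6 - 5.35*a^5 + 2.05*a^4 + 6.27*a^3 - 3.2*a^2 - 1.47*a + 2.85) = -3.36*a^6 - 5.35*a^5 + 2.05*a^4 + 3.65*a^3 - 3.68*a^2 + 1.02*a + 0.72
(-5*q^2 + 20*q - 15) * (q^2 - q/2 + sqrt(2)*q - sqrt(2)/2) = -5*q^4 - 5*sqrt(2)*q^3 + 45*q^3/2 - 25*q^2 + 45*sqrt(2)*q^2/2 - 25*sqrt(2)*q + 15*q/2 + 15*sqrt(2)/2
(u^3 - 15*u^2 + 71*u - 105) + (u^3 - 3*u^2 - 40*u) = 2*u^3 - 18*u^2 + 31*u - 105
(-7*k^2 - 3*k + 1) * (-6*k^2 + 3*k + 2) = 42*k^4 - 3*k^3 - 29*k^2 - 3*k + 2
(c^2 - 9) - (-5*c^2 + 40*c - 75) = 6*c^2 - 40*c + 66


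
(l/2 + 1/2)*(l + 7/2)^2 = l^3/2 + 4*l^2 + 77*l/8 + 49/8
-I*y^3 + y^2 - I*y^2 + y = y*(y + I)*(-I*y - I)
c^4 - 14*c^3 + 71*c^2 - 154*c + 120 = (c - 5)*(c - 4)*(c - 3)*(c - 2)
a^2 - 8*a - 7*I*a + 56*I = (a - 8)*(a - 7*I)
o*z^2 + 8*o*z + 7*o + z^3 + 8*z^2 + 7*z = (o + z)*(z + 1)*(z + 7)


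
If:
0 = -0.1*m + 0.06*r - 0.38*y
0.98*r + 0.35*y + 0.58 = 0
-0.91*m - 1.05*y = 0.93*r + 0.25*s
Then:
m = -4.01428571428571*y - 0.355102040816327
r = -0.357142857142857*y - 0.591836734693878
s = 11.7405714285714*y + 3.49420408163265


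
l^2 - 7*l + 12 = (l - 4)*(l - 3)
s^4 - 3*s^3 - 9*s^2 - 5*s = s*(s - 5)*(s + 1)^2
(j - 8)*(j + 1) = j^2 - 7*j - 8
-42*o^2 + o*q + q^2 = (-6*o + q)*(7*o + q)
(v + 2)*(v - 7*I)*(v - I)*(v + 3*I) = v^4 + 2*v^3 - 5*I*v^3 + 17*v^2 - 10*I*v^2 + 34*v - 21*I*v - 42*I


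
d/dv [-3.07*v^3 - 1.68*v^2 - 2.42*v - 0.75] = -9.21*v^2 - 3.36*v - 2.42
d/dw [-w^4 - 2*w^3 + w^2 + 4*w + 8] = -4*w^3 - 6*w^2 + 2*w + 4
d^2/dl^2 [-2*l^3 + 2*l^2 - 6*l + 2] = 4 - 12*l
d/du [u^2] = 2*u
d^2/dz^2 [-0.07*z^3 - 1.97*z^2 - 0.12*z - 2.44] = -0.42*z - 3.94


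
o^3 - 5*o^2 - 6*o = o*(o - 6)*(o + 1)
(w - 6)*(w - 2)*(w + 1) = w^3 - 7*w^2 + 4*w + 12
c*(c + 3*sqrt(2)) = c^2 + 3*sqrt(2)*c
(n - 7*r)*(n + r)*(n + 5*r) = n^3 - n^2*r - 37*n*r^2 - 35*r^3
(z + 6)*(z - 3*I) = z^2 + 6*z - 3*I*z - 18*I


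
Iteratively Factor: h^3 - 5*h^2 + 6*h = (h - 3)*(h^2 - 2*h) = h*(h - 3)*(h - 2)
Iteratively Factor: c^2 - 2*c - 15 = (c + 3)*(c - 5)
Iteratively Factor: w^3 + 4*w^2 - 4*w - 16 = (w - 2)*(w^2 + 6*w + 8) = (w - 2)*(w + 4)*(w + 2)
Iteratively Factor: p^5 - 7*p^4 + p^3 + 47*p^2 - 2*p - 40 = (p - 4)*(p^4 - 3*p^3 - 11*p^2 + 3*p + 10) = (p - 4)*(p + 2)*(p^3 - 5*p^2 - p + 5) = (p - 4)*(p + 1)*(p + 2)*(p^2 - 6*p + 5) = (p - 4)*(p - 1)*(p + 1)*(p + 2)*(p - 5)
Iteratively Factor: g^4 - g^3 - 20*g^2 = (g)*(g^3 - g^2 - 20*g) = g*(g + 4)*(g^2 - 5*g) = g*(g - 5)*(g + 4)*(g)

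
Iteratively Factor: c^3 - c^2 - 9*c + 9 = (c - 3)*(c^2 + 2*c - 3) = (c - 3)*(c - 1)*(c + 3)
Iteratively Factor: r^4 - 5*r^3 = (r)*(r^3 - 5*r^2) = r^2*(r^2 - 5*r) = r^2*(r - 5)*(r)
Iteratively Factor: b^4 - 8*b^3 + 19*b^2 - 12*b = (b - 4)*(b^3 - 4*b^2 + 3*b) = (b - 4)*(b - 3)*(b^2 - b) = b*(b - 4)*(b - 3)*(b - 1)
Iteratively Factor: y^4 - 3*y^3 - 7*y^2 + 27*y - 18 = (y - 1)*(y^3 - 2*y^2 - 9*y + 18) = (y - 1)*(y + 3)*(y^2 - 5*y + 6) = (y - 2)*(y - 1)*(y + 3)*(y - 3)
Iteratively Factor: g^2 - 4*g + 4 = (g - 2)*(g - 2)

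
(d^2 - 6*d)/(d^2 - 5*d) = (d - 6)/(d - 5)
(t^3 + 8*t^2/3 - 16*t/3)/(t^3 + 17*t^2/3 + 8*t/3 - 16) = t/(t + 3)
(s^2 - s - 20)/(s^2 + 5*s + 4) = (s - 5)/(s + 1)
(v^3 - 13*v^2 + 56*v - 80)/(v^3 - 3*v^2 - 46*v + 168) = (v^2 - 9*v + 20)/(v^2 + v - 42)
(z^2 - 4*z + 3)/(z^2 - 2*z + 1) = (z - 3)/(z - 1)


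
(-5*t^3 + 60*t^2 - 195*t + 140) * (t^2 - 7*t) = -5*t^5 + 95*t^4 - 615*t^3 + 1505*t^2 - 980*t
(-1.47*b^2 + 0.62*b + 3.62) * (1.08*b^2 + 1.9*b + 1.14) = -1.5876*b^4 - 2.1234*b^3 + 3.4118*b^2 + 7.5848*b + 4.1268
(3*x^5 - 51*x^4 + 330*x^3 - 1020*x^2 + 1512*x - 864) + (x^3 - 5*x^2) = 3*x^5 - 51*x^4 + 331*x^3 - 1025*x^2 + 1512*x - 864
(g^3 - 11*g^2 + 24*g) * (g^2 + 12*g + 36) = g^5 + g^4 - 72*g^3 - 108*g^2 + 864*g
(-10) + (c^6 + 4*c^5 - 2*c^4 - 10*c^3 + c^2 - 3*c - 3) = c^6 + 4*c^5 - 2*c^4 - 10*c^3 + c^2 - 3*c - 13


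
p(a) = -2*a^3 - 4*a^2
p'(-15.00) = -1230.00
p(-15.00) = 5850.00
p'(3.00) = -78.00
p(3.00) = -90.00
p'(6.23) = -282.72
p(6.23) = -638.86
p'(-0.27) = 1.72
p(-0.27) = -0.25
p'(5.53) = -227.73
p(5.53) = -460.55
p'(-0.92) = 2.28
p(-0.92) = -1.83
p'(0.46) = -4.95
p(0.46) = -1.04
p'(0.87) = -11.50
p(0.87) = -4.34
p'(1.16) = -17.35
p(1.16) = -8.50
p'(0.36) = -3.66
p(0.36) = -0.61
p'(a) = -6*a^2 - 8*a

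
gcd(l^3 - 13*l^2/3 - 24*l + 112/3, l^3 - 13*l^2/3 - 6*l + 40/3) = l - 4/3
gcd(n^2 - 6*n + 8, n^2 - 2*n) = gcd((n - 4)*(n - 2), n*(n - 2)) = n - 2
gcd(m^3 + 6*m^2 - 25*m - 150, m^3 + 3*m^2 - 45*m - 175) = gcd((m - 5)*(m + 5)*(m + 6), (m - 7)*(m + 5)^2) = m + 5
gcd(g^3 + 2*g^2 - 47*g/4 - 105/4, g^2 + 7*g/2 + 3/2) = g + 3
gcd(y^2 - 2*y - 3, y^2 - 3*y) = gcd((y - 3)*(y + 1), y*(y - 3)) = y - 3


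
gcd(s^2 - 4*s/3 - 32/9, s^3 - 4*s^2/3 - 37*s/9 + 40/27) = s - 8/3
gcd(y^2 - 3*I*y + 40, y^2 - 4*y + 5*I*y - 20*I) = y + 5*I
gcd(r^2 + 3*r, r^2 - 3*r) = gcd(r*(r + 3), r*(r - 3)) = r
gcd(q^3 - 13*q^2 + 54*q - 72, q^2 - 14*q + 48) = q - 6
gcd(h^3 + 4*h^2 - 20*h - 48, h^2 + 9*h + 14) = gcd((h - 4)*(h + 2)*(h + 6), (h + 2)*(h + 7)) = h + 2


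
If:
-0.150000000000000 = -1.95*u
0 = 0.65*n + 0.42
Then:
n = -0.65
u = 0.08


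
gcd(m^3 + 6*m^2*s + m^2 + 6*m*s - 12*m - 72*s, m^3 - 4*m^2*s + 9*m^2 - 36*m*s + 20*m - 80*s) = m + 4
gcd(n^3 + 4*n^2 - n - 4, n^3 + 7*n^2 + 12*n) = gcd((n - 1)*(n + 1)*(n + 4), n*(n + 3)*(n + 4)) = n + 4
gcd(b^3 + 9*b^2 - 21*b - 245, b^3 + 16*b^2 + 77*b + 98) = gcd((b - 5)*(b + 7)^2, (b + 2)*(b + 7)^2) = b^2 + 14*b + 49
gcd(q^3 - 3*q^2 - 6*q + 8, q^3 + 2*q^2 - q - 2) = q^2 + q - 2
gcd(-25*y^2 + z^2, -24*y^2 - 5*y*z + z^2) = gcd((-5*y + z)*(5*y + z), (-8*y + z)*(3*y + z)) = 1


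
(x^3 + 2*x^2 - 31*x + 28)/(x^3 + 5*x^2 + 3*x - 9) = (x^2 + 3*x - 28)/(x^2 + 6*x + 9)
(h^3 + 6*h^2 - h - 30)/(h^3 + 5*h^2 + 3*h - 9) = (h^2 + 3*h - 10)/(h^2 + 2*h - 3)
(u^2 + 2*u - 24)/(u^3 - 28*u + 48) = 1/(u - 2)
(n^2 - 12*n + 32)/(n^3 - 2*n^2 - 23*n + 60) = (n - 8)/(n^2 + 2*n - 15)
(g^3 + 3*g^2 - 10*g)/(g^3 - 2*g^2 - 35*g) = (g - 2)/(g - 7)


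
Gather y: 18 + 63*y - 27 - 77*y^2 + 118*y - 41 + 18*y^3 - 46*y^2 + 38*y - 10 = 18*y^3 - 123*y^2 + 219*y - 60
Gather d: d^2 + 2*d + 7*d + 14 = d^2 + 9*d + 14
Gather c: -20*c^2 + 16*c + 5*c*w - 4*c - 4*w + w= -20*c^2 + c*(5*w + 12) - 3*w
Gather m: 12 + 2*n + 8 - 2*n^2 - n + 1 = -2*n^2 + n + 21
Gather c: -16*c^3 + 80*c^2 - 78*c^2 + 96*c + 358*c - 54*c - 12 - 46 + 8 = -16*c^3 + 2*c^2 + 400*c - 50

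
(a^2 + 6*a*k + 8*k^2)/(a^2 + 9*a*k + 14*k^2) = (a + 4*k)/(a + 7*k)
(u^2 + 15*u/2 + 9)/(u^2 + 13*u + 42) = (u + 3/2)/(u + 7)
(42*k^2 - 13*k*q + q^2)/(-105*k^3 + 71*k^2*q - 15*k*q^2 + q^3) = (-6*k + q)/(15*k^2 - 8*k*q + q^2)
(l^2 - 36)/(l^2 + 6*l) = (l - 6)/l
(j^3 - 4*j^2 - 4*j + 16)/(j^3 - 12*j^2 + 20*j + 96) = (j^2 - 6*j + 8)/(j^2 - 14*j + 48)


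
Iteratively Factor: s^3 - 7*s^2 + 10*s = (s - 5)*(s^2 - 2*s) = s*(s - 5)*(s - 2)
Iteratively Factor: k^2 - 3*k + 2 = (k - 2)*(k - 1)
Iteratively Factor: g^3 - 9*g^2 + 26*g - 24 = (g - 3)*(g^2 - 6*g + 8) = (g - 3)*(g - 2)*(g - 4)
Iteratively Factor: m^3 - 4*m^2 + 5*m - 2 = (m - 1)*(m^2 - 3*m + 2) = (m - 1)^2*(m - 2)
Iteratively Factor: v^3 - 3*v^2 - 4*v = (v - 4)*(v^2 + v) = (v - 4)*(v + 1)*(v)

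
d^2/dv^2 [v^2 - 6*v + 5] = 2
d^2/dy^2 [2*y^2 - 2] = 4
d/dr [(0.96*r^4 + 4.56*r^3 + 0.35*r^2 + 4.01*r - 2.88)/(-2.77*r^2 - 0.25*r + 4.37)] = (-5.3184*r^5 - 13.3512*r^4 + 14.5008*r^3 + 70.8018*r^2 - 12.8962*r + 16.8037)/(7.6729*r^4 + 1.385*r^3 - 24.1473*r^2 - 2.185*r + 19.0969)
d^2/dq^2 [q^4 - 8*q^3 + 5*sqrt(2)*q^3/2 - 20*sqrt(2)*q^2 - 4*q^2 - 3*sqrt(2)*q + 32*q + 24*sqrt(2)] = 12*q^2 - 48*q + 15*sqrt(2)*q - 40*sqrt(2) - 8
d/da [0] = 0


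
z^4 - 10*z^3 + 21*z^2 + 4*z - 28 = (z - 7)*(z - 2)^2*(z + 1)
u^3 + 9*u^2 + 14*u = u*(u + 2)*(u + 7)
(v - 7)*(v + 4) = v^2 - 3*v - 28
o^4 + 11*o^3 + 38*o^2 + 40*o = o*(o + 2)*(o + 4)*(o + 5)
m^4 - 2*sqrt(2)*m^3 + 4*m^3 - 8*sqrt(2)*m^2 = m^2*(m + 4)*(m - 2*sqrt(2))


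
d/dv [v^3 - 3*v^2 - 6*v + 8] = 3*v^2 - 6*v - 6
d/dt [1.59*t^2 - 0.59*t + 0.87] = 3.18*t - 0.59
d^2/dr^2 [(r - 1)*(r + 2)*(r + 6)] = 6*r + 14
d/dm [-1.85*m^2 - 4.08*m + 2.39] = -3.7*m - 4.08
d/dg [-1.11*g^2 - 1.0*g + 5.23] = -2.22*g - 1.0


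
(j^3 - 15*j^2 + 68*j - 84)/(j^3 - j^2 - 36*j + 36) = (j^2 - 9*j + 14)/(j^2 + 5*j - 6)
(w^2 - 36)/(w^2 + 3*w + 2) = (w^2 - 36)/(w^2 + 3*w + 2)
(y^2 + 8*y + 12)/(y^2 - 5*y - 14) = (y + 6)/(y - 7)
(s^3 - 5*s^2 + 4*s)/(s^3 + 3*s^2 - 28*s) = (s - 1)/(s + 7)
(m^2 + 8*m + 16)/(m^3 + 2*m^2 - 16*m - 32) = (m + 4)/(m^2 - 2*m - 8)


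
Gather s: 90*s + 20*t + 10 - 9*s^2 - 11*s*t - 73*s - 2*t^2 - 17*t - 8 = -9*s^2 + s*(17 - 11*t) - 2*t^2 + 3*t + 2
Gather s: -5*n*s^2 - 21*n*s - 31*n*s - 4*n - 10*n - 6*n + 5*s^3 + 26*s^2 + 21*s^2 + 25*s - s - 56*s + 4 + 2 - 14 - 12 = -20*n + 5*s^3 + s^2*(47 - 5*n) + s*(-52*n - 32) - 20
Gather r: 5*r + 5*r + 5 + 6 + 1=10*r + 12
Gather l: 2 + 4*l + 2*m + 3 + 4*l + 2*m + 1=8*l + 4*m + 6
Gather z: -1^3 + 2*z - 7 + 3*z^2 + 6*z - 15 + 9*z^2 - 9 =12*z^2 + 8*z - 32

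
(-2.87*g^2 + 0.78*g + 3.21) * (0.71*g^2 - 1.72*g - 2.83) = -2.0377*g^4 + 5.4902*g^3 + 9.0596*g^2 - 7.7286*g - 9.0843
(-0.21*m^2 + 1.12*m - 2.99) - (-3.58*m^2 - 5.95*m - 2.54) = 3.37*m^2 + 7.07*m - 0.45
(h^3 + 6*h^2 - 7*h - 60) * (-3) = -3*h^3 - 18*h^2 + 21*h + 180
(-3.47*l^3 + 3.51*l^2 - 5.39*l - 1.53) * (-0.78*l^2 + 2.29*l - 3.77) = 2.7066*l^5 - 10.6841*l^4 + 25.324*l^3 - 24.3824*l^2 + 16.8166*l + 5.7681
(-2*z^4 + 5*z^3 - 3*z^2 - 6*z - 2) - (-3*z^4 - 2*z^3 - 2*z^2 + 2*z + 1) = z^4 + 7*z^3 - z^2 - 8*z - 3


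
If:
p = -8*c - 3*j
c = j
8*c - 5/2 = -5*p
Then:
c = -5/94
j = -5/94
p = 55/94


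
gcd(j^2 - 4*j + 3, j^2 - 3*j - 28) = 1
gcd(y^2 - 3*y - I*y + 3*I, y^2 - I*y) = y - I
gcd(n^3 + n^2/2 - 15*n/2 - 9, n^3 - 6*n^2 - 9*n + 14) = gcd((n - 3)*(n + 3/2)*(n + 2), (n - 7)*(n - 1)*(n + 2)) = n + 2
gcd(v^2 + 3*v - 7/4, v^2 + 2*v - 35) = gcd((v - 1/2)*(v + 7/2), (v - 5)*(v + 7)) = 1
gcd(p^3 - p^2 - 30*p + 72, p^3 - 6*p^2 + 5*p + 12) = p^2 - 7*p + 12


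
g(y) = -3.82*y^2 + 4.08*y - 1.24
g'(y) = 4.08 - 7.64*y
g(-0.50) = -4.24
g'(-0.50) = 7.90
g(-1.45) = -15.19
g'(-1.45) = 15.16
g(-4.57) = -99.67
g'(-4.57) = 38.99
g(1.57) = -4.25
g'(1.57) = -7.91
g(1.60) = -4.49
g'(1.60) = -8.14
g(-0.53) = -4.48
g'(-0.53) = 8.13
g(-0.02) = -1.32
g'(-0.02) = 4.23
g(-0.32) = -2.94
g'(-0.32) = 6.52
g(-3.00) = -47.86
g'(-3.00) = 27.00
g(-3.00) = -47.86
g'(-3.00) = 27.00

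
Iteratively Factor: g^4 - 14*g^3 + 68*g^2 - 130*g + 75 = (g - 3)*(g^3 - 11*g^2 + 35*g - 25) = (g - 3)*(g - 1)*(g^2 - 10*g + 25) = (g - 5)*(g - 3)*(g - 1)*(g - 5)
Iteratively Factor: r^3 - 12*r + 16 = (r - 2)*(r^2 + 2*r - 8) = (r - 2)*(r + 4)*(r - 2)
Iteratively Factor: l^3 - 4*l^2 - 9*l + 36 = (l - 3)*(l^2 - l - 12) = (l - 4)*(l - 3)*(l + 3)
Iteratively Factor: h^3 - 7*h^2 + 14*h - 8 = (h - 4)*(h^2 - 3*h + 2) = (h - 4)*(h - 1)*(h - 2)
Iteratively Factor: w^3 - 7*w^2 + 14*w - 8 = (w - 4)*(w^2 - 3*w + 2) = (w - 4)*(w - 2)*(w - 1)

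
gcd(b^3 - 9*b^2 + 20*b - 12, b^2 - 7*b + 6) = b^2 - 7*b + 6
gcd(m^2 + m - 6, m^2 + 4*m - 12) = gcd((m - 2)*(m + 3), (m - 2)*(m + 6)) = m - 2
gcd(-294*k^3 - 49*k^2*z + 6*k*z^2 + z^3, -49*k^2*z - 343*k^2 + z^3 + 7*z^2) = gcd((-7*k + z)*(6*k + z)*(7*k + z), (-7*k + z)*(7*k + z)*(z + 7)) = -49*k^2 + z^2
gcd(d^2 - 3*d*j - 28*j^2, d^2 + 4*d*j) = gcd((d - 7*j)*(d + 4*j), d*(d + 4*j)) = d + 4*j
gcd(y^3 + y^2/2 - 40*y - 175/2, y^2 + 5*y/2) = y + 5/2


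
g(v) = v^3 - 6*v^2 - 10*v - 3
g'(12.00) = 278.00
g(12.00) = 741.00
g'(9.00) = 125.00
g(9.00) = 150.00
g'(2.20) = -21.88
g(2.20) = -43.39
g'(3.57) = -14.61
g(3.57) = -69.67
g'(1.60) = -21.52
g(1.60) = -30.26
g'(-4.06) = 88.17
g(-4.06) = -128.23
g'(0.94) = -18.63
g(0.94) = -16.87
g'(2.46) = -21.37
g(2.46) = -49.02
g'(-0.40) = -4.72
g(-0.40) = -0.02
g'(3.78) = -12.49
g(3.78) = -72.52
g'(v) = 3*v^2 - 12*v - 10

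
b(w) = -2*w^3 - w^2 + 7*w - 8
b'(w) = -6*w^2 - 2*w + 7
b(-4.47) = 119.36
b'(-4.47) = -103.95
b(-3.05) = 18.09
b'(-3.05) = -42.72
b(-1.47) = -14.10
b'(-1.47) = -3.03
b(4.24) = -148.75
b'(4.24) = -109.35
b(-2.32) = -4.65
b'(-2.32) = -20.65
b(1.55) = -7.00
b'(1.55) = -10.52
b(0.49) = -5.05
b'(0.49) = 4.58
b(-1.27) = -14.41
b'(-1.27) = -0.14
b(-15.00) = 6412.00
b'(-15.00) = -1313.00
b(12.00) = -3524.00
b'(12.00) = -881.00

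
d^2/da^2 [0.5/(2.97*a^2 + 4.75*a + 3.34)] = (-8.8209*a^2 - 14.1075*a + 0.5*(5.94*a + 4.75)*(11.88*a + 9.5) - 9.9198)/(2.97*a^2 + 4.75*a + 3.34)^3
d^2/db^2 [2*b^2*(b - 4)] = 12*b - 16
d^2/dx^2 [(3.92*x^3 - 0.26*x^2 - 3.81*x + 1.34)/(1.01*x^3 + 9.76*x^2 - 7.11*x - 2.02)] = (-77.814036*x^6 + 145.579986000001*x^5 - 124.173036*x^4 - 61.851318*x^3 + 921.900348000001*x^2 - 896.2398*x + 295.63452)/(1.030301*x^9 + 29.868528*x^8 + 266.871795*x^7 + 503.007154*x^6 - 1998.145857*x^5 + 989.939364*x^4 + 493.988613*x^3 - 186.871614*x^2 - 87.034932*x - 8.242408)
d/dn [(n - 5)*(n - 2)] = 2*n - 7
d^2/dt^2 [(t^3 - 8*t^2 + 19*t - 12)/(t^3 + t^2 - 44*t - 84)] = 18*(-t^6 + 21*t^5 - 63*t^4 - 253*t^3 + 2244*t^2 + 2724*t - 16768)/(t^9 + 3*t^8 - 129*t^7 - 515*t^6 + 5172*t^5 + 27732*t^4 - 41840*t^3 - 466704*t^2 - 931392*t - 592704)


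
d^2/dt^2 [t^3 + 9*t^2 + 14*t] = 6*t + 18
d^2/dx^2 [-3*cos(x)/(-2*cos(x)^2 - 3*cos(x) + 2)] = 6*(3*(1 - cos(x)^2)^2 - 2*cos(x)^5 - 8*cos(x)^3 + 3*cos(x)^2 + 10*cos(x) + 3)/((cos(x) + 2)^3*(2*cos(x) - 1)^3)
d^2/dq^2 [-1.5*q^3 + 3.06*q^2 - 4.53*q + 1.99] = 6.12 - 9.0*q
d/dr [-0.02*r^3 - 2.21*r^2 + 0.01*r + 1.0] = -0.06*r^2 - 4.42*r + 0.01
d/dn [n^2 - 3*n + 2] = 2*n - 3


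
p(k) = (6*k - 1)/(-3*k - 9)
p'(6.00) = -0.08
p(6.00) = -1.30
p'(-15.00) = -0.04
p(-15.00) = -2.53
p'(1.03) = -0.39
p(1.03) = -0.43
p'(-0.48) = -1.00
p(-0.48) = 0.51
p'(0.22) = -0.61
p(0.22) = -0.03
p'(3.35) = -0.16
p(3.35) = -1.00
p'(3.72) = -0.14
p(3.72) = -1.06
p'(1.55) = -0.31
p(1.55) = -0.61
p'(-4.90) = -1.75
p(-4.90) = -5.33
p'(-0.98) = -1.55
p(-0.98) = 1.14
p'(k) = 6/(-3*k - 9) + 3*(6*k - 1)/(-3*k - 9)^2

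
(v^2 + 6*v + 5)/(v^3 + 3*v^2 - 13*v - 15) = 1/(v - 3)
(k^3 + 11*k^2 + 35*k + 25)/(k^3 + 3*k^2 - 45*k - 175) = (k + 1)/(k - 7)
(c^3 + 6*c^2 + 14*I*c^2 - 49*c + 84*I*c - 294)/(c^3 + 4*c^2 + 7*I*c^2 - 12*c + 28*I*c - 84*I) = (c + 7*I)/(c - 2)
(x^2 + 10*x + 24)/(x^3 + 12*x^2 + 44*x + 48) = 1/(x + 2)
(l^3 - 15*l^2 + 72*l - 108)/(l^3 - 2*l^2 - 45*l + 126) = (l - 6)/(l + 7)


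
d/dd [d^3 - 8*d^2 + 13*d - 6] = 3*d^2 - 16*d + 13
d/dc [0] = 0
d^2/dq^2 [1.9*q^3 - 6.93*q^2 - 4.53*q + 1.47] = 11.4*q - 13.86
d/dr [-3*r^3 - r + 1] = -9*r^2 - 1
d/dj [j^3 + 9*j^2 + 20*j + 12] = 3*j^2 + 18*j + 20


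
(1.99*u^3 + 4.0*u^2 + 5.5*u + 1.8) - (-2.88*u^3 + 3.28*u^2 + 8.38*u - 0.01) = 4.87*u^3 + 0.72*u^2 - 2.88*u + 1.81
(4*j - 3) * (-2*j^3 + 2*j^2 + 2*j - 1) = -8*j^4 + 14*j^3 + 2*j^2 - 10*j + 3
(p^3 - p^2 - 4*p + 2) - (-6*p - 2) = p^3 - p^2 + 2*p + 4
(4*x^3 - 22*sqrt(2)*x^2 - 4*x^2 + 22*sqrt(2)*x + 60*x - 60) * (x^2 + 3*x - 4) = 4*x^5 - 22*sqrt(2)*x^4 + 8*x^4 - 44*sqrt(2)*x^3 + 32*x^3 + 136*x^2 + 154*sqrt(2)*x^2 - 420*x - 88*sqrt(2)*x + 240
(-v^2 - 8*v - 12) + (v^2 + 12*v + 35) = 4*v + 23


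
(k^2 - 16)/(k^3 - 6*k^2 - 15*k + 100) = (k - 4)/(k^2 - 10*k + 25)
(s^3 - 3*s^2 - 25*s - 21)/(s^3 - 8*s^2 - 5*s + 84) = (s + 1)/(s - 4)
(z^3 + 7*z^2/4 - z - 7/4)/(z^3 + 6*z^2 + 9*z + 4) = (4*z^2 + 3*z - 7)/(4*(z^2 + 5*z + 4))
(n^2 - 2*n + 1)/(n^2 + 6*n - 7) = (n - 1)/(n + 7)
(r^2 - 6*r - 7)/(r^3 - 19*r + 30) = (r^2 - 6*r - 7)/(r^3 - 19*r + 30)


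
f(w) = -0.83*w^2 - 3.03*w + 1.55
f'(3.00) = -8.01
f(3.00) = -15.01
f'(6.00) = -12.99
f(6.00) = -46.51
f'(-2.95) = 1.87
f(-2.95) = 3.27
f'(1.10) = -4.86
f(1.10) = -2.79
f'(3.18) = -8.31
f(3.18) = -16.48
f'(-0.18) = -2.73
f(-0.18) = 2.07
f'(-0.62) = -2.00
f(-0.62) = 3.11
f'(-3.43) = 2.66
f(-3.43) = 2.18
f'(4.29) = -10.15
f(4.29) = -26.72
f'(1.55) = -5.60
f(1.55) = -5.14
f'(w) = -1.66*w - 3.03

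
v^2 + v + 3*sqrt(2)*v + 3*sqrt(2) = (v + 1)*(v + 3*sqrt(2))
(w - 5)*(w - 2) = w^2 - 7*w + 10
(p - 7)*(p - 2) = p^2 - 9*p + 14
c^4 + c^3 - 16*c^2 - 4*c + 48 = (c - 3)*(c - 2)*(c + 2)*(c + 4)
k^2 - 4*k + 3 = (k - 3)*(k - 1)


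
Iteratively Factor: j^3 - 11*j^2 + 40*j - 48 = (j - 4)*(j^2 - 7*j + 12) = (j - 4)*(j - 3)*(j - 4)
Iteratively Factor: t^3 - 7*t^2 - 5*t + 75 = (t - 5)*(t^2 - 2*t - 15) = (t - 5)*(t + 3)*(t - 5)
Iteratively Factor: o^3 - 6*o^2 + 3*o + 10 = (o - 2)*(o^2 - 4*o - 5) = (o - 5)*(o - 2)*(o + 1)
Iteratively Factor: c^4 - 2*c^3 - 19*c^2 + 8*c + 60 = (c + 2)*(c^3 - 4*c^2 - 11*c + 30) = (c - 2)*(c + 2)*(c^2 - 2*c - 15) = (c - 5)*(c - 2)*(c + 2)*(c + 3)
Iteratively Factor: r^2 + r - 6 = (r + 3)*(r - 2)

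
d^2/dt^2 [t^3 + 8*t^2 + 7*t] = 6*t + 16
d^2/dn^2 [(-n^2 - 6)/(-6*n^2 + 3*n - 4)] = 4*(9*n^3 + 288*n^2 - 162*n - 37)/(216*n^6 - 324*n^5 + 594*n^4 - 459*n^3 + 396*n^2 - 144*n + 64)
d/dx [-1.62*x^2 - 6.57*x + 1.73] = -3.24*x - 6.57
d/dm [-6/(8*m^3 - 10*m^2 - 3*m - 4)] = 6*(24*m^2 - 20*m - 3)/(-8*m^3 + 10*m^2 + 3*m + 4)^2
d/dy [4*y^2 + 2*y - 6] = 8*y + 2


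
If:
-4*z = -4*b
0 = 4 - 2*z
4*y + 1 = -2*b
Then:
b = 2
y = -5/4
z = 2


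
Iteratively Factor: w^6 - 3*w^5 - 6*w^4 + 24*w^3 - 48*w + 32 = (w - 2)*(w^5 - w^4 - 8*w^3 + 8*w^2 + 16*w - 16) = (w - 2)*(w - 1)*(w^4 - 8*w^2 + 16) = (w - 2)^2*(w - 1)*(w^3 + 2*w^2 - 4*w - 8) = (w - 2)^2*(w - 1)*(w + 2)*(w^2 - 4) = (w - 2)^2*(w - 1)*(w + 2)^2*(w - 2)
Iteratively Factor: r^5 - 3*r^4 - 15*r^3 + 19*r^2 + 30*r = (r + 1)*(r^4 - 4*r^3 - 11*r^2 + 30*r) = (r + 1)*(r + 3)*(r^3 - 7*r^2 + 10*r) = r*(r + 1)*(r + 3)*(r^2 - 7*r + 10) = r*(r - 5)*(r + 1)*(r + 3)*(r - 2)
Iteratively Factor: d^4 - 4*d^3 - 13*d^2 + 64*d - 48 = (d - 4)*(d^3 - 13*d + 12) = (d - 4)*(d + 4)*(d^2 - 4*d + 3) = (d - 4)*(d - 3)*(d + 4)*(d - 1)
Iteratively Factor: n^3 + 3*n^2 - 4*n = (n - 1)*(n^2 + 4*n) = n*(n - 1)*(n + 4)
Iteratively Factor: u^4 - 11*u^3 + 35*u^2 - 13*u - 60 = (u + 1)*(u^3 - 12*u^2 + 47*u - 60) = (u - 4)*(u + 1)*(u^2 - 8*u + 15) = (u - 4)*(u - 3)*(u + 1)*(u - 5)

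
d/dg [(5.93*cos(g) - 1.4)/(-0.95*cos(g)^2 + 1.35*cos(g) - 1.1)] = (-5.6335*cos(g)^2 + 2.66*cos(g) + 4.633)*sin(g)/(0.9025*cos(g)^4 - 2.565*cos(g)^3 + 3.9125*cos(g)^2 - 2.97*cos(g) + 1.21)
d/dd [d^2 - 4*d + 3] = 2*d - 4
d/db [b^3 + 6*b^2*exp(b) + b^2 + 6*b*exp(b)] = 6*b^2*exp(b) + 3*b^2 + 18*b*exp(b) + 2*b + 6*exp(b)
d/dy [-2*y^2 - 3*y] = -4*y - 3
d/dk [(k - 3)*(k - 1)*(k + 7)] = 3*k^2 + 6*k - 25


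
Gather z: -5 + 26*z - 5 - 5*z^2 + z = -5*z^2 + 27*z - 10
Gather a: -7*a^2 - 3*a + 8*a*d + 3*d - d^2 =-7*a^2 + a*(8*d - 3) - d^2 + 3*d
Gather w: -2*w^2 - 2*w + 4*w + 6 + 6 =-2*w^2 + 2*w + 12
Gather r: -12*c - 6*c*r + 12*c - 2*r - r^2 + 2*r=-6*c*r - r^2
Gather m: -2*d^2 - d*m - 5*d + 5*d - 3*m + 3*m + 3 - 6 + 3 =-2*d^2 - d*m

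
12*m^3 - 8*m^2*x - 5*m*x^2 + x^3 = (-6*m + x)*(-m + x)*(2*m + x)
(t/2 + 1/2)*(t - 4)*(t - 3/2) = t^3/2 - 9*t^2/4 + t/4 + 3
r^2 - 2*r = r*(r - 2)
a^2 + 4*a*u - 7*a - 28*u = (a - 7)*(a + 4*u)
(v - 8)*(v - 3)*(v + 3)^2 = v^4 - 5*v^3 - 33*v^2 + 45*v + 216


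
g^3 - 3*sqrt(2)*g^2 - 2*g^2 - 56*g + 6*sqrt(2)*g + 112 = (g - 2)*(g - 7*sqrt(2))*(g + 4*sqrt(2))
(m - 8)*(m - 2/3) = m^2 - 26*m/3 + 16/3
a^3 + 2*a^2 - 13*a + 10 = (a - 2)*(a - 1)*(a + 5)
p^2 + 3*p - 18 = (p - 3)*(p + 6)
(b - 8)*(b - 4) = b^2 - 12*b + 32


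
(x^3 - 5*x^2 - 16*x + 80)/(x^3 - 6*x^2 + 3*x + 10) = (x^2 - 16)/(x^2 - x - 2)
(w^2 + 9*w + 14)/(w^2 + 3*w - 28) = (w + 2)/(w - 4)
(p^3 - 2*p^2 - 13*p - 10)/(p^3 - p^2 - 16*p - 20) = (p + 1)/(p + 2)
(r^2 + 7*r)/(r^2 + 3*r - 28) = r/(r - 4)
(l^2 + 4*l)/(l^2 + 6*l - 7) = l*(l + 4)/(l^2 + 6*l - 7)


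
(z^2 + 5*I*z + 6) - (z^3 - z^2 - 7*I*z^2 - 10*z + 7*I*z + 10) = -z^3 + 2*z^2 + 7*I*z^2 + 10*z - 2*I*z - 4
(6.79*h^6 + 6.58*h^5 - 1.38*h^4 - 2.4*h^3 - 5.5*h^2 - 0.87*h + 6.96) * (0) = 0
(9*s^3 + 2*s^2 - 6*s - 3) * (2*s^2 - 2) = 18*s^5 + 4*s^4 - 30*s^3 - 10*s^2 + 12*s + 6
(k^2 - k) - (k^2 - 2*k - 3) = k + 3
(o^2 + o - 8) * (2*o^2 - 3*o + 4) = 2*o^4 - o^3 - 15*o^2 + 28*o - 32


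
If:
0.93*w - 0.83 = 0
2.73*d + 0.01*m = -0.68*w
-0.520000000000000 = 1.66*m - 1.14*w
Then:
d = -0.22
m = 0.30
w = 0.89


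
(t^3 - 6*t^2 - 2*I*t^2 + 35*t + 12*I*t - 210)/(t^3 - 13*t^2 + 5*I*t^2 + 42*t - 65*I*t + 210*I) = (t - 7*I)/(t - 7)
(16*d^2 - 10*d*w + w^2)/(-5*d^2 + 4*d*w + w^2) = (16*d^2 - 10*d*w + w^2)/(-5*d^2 + 4*d*w + w^2)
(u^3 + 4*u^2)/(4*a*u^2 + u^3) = (u + 4)/(4*a + u)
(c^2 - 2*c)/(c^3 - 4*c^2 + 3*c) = (c - 2)/(c^2 - 4*c + 3)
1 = 1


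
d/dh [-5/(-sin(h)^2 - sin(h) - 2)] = -5*(2*sin(h) + 1)*cos(h)/(sin(h)^2 + sin(h) + 2)^2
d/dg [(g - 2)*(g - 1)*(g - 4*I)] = 3*g^2 + g*(-6 - 8*I) + 2 + 12*I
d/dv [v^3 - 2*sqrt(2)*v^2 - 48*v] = 3*v^2 - 4*sqrt(2)*v - 48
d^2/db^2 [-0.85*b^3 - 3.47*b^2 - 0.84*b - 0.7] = -5.1*b - 6.94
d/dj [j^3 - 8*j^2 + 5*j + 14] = 3*j^2 - 16*j + 5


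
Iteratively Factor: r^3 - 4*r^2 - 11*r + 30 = (r - 2)*(r^2 - 2*r - 15) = (r - 5)*(r - 2)*(r + 3)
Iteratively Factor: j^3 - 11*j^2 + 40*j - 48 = (j - 3)*(j^2 - 8*j + 16) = (j - 4)*(j - 3)*(j - 4)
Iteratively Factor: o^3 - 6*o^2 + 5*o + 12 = (o + 1)*(o^2 - 7*o + 12) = (o - 4)*(o + 1)*(o - 3)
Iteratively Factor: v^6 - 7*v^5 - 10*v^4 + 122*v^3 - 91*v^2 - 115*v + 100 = (v - 1)*(v^5 - 6*v^4 - 16*v^3 + 106*v^2 + 15*v - 100) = (v - 1)^2*(v^4 - 5*v^3 - 21*v^2 + 85*v + 100) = (v - 5)*(v - 1)^2*(v^3 - 21*v - 20) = (v - 5)*(v - 1)^2*(v + 4)*(v^2 - 4*v - 5) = (v - 5)*(v - 1)^2*(v + 1)*(v + 4)*(v - 5)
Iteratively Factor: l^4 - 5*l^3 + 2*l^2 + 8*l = (l - 2)*(l^3 - 3*l^2 - 4*l) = l*(l - 2)*(l^2 - 3*l - 4) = l*(l - 4)*(l - 2)*(l + 1)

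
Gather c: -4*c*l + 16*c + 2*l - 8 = c*(16 - 4*l) + 2*l - 8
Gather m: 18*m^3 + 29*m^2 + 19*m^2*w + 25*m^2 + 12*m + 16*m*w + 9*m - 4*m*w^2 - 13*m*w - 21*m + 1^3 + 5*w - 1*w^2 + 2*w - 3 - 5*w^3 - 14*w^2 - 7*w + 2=18*m^3 + m^2*(19*w + 54) + m*(-4*w^2 + 3*w) - 5*w^3 - 15*w^2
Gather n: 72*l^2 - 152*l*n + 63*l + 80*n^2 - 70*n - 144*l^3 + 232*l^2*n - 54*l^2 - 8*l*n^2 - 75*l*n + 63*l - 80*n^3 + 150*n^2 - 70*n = -144*l^3 + 18*l^2 + 126*l - 80*n^3 + n^2*(230 - 8*l) + n*(232*l^2 - 227*l - 140)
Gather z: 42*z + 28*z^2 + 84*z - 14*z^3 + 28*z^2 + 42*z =-14*z^3 + 56*z^2 + 168*z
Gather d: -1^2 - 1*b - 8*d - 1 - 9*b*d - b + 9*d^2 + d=-2*b + 9*d^2 + d*(-9*b - 7) - 2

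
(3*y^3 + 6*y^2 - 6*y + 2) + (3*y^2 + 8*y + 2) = 3*y^3 + 9*y^2 + 2*y + 4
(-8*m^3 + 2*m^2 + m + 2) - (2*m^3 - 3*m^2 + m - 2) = -10*m^3 + 5*m^2 + 4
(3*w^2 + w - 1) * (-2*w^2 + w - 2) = -6*w^4 + w^3 - 3*w^2 - 3*w + 2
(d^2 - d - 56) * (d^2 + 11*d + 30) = d^4 + 10*d^3 - 37*d^2 - 646*d - 1680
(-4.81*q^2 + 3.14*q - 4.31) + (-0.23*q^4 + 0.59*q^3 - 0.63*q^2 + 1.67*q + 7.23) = -0.23*q^4 + 0.59*q^3 - 5.44*q^2 + 4.81*q + 2.92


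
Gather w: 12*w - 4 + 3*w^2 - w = 3*w^2 + 11*w - 4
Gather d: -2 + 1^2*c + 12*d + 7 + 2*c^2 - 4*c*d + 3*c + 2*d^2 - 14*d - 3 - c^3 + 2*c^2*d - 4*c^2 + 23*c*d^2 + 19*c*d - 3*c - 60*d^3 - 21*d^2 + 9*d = -c^3 - 2*c^2 + c - 60*d^3 + d^2*(23*c - 19) + d*(2*c^2 + 15*c + 7) + 2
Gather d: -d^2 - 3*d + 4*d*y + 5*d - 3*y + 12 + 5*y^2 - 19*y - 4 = -d^2 + d*(4*y + 2) + 5*y^2 - 22*y + 8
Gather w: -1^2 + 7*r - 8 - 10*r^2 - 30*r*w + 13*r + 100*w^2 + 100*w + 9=-10*r^2 + 20*r + 100*w^2 + w*(100 - 30*r)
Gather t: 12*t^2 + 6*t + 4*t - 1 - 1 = 12*t^2 + 10*t - 2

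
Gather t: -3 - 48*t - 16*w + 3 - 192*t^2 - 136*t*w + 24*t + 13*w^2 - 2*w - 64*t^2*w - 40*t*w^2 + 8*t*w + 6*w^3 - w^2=t^2*(-64*w - 192) + t*(-40*w^2 - 128*w - 24) + 6*w^3 + 12*w^2 - 18*w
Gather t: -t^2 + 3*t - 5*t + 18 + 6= -t^2 - 2*t + 24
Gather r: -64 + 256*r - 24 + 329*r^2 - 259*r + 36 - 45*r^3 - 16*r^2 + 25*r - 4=-45*r^3 + 313*r^2 + 22*r - 56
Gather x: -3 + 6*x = 6*x - 3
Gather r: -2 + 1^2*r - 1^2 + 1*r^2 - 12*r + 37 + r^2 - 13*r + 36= 2*r^2 - 24*r + 70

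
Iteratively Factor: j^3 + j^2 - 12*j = (j - 3)*(j^2 + 4*j) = j*(j - 3)*(j + 4)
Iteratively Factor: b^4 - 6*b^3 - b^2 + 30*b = (b - 5)*(b^3 - b^2 - 6*b) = (b - 5)*(b + 2)*(b^2 - 3*b) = (b - 5)*(b - 3)*(b + 2)*(b)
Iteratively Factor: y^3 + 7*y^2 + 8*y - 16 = (y + 4)*(y^2 + 3*y - 4) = (y - 1)*(y + 4)*(y + 4)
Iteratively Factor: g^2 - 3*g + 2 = (g - 2)*(g - 1)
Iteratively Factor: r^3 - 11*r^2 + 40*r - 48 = (r - 3)*(r^2 - 8*r + 16) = (r - 4)*(r - 3)*(r - 4)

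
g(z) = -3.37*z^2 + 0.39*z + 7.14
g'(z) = 0.39 - 6.74*z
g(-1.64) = -2.56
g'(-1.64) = 11.44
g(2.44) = -11.97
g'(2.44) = -16.06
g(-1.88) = -5.50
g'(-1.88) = 13.06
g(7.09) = -159.50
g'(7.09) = -47.40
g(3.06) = -23.22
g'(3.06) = -20.23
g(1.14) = 3.20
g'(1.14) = -7.29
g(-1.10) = 2.63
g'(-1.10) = 7.80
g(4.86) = -70.56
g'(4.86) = -32.37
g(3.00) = -22.02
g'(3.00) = -19.83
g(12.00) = -473.46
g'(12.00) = -80.49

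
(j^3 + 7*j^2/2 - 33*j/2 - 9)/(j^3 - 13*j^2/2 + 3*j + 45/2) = (2*j^2 + 13*j + 6)/(2*j^2 - 7*j - 15)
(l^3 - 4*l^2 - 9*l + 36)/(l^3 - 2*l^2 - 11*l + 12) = (l - 3)/(l - 1)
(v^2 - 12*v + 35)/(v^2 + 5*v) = (v^2 - 12*v + 35)/(v*(v + 5))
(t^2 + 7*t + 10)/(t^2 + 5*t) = (t + 2)/t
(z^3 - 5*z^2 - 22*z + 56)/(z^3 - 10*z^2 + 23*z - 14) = (z + 4)/(z - 1)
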